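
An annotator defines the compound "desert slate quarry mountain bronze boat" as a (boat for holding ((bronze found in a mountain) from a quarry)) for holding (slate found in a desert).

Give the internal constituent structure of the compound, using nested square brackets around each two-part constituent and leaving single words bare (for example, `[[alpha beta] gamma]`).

The outermost head in the paraphrase is "boat" (specifically "quarry mountain bronze boat"), modified by "desert slate".
Inside "desert slate": head "slate", modifier "desert".
Inside "quarry mountain bronze boat": head "boat", modifier "quarry mountain bronze".
Inside "quarry mountain bronze": head "bronze" (specifically "mountain bronze"), modifier "quarry".
Inside "mountain bronze": head "bronze", modifier "mountain".
Putting it together: [[desert slate] [[quarry [mountain bronze]] boat]].

[[desert slate] [[quarry [mountain bronze]] boat]]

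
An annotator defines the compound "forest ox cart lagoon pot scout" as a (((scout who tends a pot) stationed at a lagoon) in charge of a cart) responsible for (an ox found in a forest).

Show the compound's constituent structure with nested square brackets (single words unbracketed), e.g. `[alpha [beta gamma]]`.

[[forest ox] [cart [lagoon [pot scout]]]]

At the top level: head "scout" (specifically "cart lagoon pot scout"); modifier "forest ox".
"forest ox" → head "ox", modifier "forest".
"cart lagoon pot scout" → head "scout" (specifically "lagoon pot scout"), modifier "cart".
"lagoon pot scout" → head "scout" (specifically "pot scout"), modifier "lagoon".
"pot scout" → head "scout", modifier "pot".
Assembled: [[forest ox] [cart [lagoon [pot scout]]]].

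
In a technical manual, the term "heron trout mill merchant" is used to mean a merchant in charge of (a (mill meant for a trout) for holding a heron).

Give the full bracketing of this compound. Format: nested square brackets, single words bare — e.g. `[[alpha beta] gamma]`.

Whole compound: head "merchant", modifier "heron trout mill".
Within "heron trout mill", the head is "mill" (specifically "trout mill") and the modifier is "heron".
Within "trout mill", the head is "mill" and the modifier is "trout".
So the structure is [[heron [trout mill]] merchant].

[[heron [trout mill]] merchant]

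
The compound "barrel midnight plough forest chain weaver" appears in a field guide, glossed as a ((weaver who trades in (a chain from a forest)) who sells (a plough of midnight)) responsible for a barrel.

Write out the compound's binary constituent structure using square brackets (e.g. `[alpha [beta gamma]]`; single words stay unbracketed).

[barrel [[midnight plough] [[forest chain] weaver]]]

The outermost head in the paraphrase is "weaver" (specifically "midnight plough forest chain weaver"), modified by "barrel".
"midnight plough forest chain weaver" → head "weaver" (specifically "forest chain weaver"), modifier "midnight plough".
"midnight plough" → head "plough", modifier "midnight".
"forest chain weaver" → head "weaver", modifier "forest chain".
"forest chain" → head "chain", modifier "forest".
Assembled: [barrel [[midnight plough] [[forest chain] weaver]]].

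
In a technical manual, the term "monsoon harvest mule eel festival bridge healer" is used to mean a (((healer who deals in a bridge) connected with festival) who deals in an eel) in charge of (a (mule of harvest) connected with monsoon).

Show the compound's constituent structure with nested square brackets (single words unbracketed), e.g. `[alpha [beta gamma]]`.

The outermost head in the paraphrase is "healer" (specifically "eel festival bridge healer"), modified by "monsoon harvest mule".
"monsoon harvest mule" → head "mule" (specifically "harvest mule"), modifier "monsoon".
"harvest mule" → head "mule", modifier "harvest".
"eel festival bridge healer" → head "healer" (specifically "festival bridge healer"), modifier "eel".
"festival bridge healer" → head "healer" (specifically "bridge healer"), modifier "festival".
"bridge healer" → head "healer", modifier "bridge".
Putting it together: [[monsoon [harvest mule]] [eel [festival [bridge healer]]]].

[[monsoon [harvest mule]] [eel [festival [bridge healer]]]]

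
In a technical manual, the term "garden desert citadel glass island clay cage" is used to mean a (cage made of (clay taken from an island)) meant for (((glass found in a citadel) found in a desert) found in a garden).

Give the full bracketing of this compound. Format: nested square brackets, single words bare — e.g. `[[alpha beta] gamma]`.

[[garden [desert [citadel glass]]] [[island clay] cage]]

Whole compound: head "cage" (specifically "island clay cage"), modifier "garden desert citadel glass".
"garden desert citadel glass" → head "glass" (specifically "desert citadel glass"), modifier "garden".
"desert citadel glass" → head "glass" (specifically "citadel glass"), modifier "desert".
"citadel glass" → head "glass", modifier "citadel".
"island clay cage" → head "cage", modifier "island clay".
"island clay" → head "clay", modifier "island".
Putting it together: [[garden [desert [citadel glass]]] [[island clay] cage]].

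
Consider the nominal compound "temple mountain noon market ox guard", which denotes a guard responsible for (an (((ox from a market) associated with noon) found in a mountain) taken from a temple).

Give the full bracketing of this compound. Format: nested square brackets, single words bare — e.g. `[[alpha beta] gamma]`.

At the top level: head "guard"; modifier "temple mountain noon market ox".
Within "temple mountain noon market ox", the head is "ox" (specifically "mountain noon market ox") and the modifier is "temple".
Within "mountain noon market ox", the head is "ox" (specifically "noon market ox") and the modifier is "mountain".
Within "noon market ox", the head is "ox" (specifically "market ox") and the modifier is "noon".
Within "market ox", the head is "ox" and the modifier is "market".
Putting it together: [[temple [mountain [noon [market ox]]]] guard].

[[temple [mountain [noon [market ox]]]] guard]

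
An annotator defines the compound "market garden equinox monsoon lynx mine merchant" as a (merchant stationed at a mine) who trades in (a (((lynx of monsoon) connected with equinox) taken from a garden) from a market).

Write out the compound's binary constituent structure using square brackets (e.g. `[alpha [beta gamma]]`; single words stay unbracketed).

[[market [garden [equinox [monsoon lynx]]]] [mine merchant]]

The outermost head in the paraphrase is "merchant" (specifically "mine merchant"), modified by "market garden equinox monsoon lynx".
"market garden equinox monsoon lynx" → head "lynx" (specifically "garden equinox monsoon lynx"), modifier "market".
"garden equinox monsoon lynx" → head "lynx" (specifically "equinox monsoon lynx"), modifier "garden".
"equinox monsoon lynx" → head "lynx" (specifically "monsoon lynx"), modifier "equinox".
"monsoon lynx" → head "lynx", modifier "monsoon".
"mine merchant" → head "merchant", modifier "mine".
So the structure is [[market [garden [equinox [monsoon lynx]]]] [mine merchant]].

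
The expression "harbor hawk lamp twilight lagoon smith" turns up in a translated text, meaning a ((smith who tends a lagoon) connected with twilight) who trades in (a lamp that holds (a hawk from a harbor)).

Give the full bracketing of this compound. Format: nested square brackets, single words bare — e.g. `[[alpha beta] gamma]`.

[[[harbor hawk] lamp] [twilight [lagoon smith]]]

At the top level: head "smith" (specifically "twilight lagoon smith"); modifier "harbor hawk lamp".
Inside "harbor hawk lamp": head "lamp", modifier "harbor hawk".
Inside "harbor hawk": head "hawk", modifier "harbor".
Inside "twilight lagoon smith": head "smith" (specifically "lagoon smith"), modifier "twilight".
Inside "lagoon smith": head "smith", modifier "lagoon".
Assembled: [[[harbor hawk] lamp] [twilight [lagoon smith]]].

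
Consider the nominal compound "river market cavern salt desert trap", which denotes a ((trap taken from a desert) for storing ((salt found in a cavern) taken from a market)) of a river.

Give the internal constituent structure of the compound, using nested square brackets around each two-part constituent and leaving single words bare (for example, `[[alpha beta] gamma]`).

Overall it is a kind of trap (specifically "market cavern salt desert trap"); the modifier is "river".
Inside "market cavern salt desert trap": head "trap" (specifically "desert trap"), modifier "market cavern salt".
Inside "market cavern salt": head "salt" (specifically "cavern salt"), modifier "market".
Inside "cavern salt": head "salt", modifier "cavern".
Inside "desert trap": head "trap", modifier "desert".
Putting it together: [river [[market [cavern salt]] [desert trap]]].

[river [[market [cavern salt]] [desert trap]]]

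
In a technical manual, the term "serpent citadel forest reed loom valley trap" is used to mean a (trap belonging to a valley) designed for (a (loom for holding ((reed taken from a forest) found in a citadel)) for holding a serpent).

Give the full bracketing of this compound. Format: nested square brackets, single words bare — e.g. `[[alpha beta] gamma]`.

[[serpent [[citadel [forest reed]] loom]] [valley trap]]

At the top level: head "trap" (specifically "valley trap"); modifier "serpent citadel forest reed loom".
Within "serpent citadel forest reed loom", the head is "loom" (specifically "citadel forest reed loom") and the modifier is "serpent".
Within "citadel forest reed loom", the head is "loom" and the modifier is "citadel forest reed".
Within "citadel forest reed", the head is "reed" (specifically "forest reed") and the modifier is "citadel".
Within "forest reed", the head is "reed" and the modifier is "forest".
Within "valley trap", the head is "trap" and the modifier is "valley".
Assembled: [[serpent [[citadel [forest reed]] loom]] [valley trap]].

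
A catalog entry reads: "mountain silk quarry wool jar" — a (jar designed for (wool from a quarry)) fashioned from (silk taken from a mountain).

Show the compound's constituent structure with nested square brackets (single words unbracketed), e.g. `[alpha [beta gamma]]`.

[[mountain silk] [[quarry wool] jar]]

Overall it is a kind of jar (specifically "quarry wool jar"); the modifier is "mountain silk".
Within "mountain silk", the head is "silk" and the modifier is "mountain".
Within "quarry wool jar", the head is "jar" and the modifier is "quarry wool".
Within "quarry wool", the head is "wool" and the modifier is "quarry".
So the structure is [[mountain silk] [[quarry wool] jar]].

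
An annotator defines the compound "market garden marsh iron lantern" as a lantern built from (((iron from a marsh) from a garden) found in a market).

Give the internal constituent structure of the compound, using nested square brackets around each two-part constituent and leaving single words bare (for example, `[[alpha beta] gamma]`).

[[market [garden [marsh iron]]] lantern]

The outermost head in the paraphrase is "lantern", modified by "market garden marsh iron".
Inside "market garden marsh iron": head "iron" (specifically "garden marsh iron"), modifier "market".
Inside "garden marsh iron": head "iron" (specifically "marsh iron"), modifier "garden".
Inside "marsh iron": head "iron", modifier "marsh".
Putting it together: [[market [garden [marsh iron]]] lantern].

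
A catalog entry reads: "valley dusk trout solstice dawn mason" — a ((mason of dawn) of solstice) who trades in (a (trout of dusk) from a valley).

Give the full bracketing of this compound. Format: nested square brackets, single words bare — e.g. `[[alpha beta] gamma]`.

The outermost head in the paraphrase is "mason" (specifically "solstice dawn mason"), modified by "valley dusk trout".
"valley dusk trout" → head "trout" (specifically "dusk trout"), modifier "valley".
"dusk trout" → head "trout", modifier "dusk".
"solstice dawn mason" → head "mason" (specifically "dawn mason"), modifier "solstice".
"dawn mason" → head "mason", modifier "dawn".
So the structure is [[valley [dusk trout]] [solstice [dawn mason]]].

[[valley [dusk trout]] [solstice [dawn mason]]]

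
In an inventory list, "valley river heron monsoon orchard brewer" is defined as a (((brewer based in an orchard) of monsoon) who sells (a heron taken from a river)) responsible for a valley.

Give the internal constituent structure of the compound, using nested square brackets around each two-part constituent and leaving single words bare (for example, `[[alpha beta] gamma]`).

At the top level: head "brewer" (specifically "river heron monsoon orchard brewer"); modifier "valley".
"river heron monsoon orchard brewer" → head "brewer" (specifically "monsoon orchard brewer"), modifier "river heron".
"river heron" → head "heron", modifier "river".
"monsoon orchard brewer" → head "brewer" (specifically "orchard brewer"), modifier "monsoon".
"orchard brewer" → head "brewer", modifier "orchard".
Putting it together: [valley [[river heron] [monsoon [orchard brewer]]]].

[valley [[river heron] [monsoon [orchard brewer]]]]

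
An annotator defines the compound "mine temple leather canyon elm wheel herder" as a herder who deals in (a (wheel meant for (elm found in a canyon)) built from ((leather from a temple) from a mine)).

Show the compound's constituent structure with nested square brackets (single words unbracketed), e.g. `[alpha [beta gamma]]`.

Whole compound: head "herder", modifier "mine temple leather canyon elm wheel".
Within "mine temple leather canyon elm wheel", the head is "wheel" (specifically "canyon elm wheel") and the modifier is "mine temple leather".
Within "mine temple leather", the head is "leather" (specifically "temple leather") and the modifier is "mine".
Within "temple leather", the head is "leather" and the modifier is "temple".
Within "canyon elm wheel", the head is "wheel" and the modifier is "canyon elm".
Within "canyon elm", the head is "elm" and the modifier is "canyon".
Assembled: [[[mine [temple leather]] [[canyon elm] wheel]] herder].

[[[mine [temple leather]] [[canyon elm] wheel]] herder]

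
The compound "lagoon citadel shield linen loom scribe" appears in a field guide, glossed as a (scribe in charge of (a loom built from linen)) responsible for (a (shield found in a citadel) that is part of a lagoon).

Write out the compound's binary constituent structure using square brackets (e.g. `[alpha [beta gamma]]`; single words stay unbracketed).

Whole compound: head "scribe" (specifically "linen loom scribe"), modifier "lagoon citadel shield".
"lagoon citadel shield" → head "shield" (specifically "citadel shield"), modifier "lagoon".
"citadel shield" → head "shield", modifier "citadel".
"linen loom scribe" → head "scribe", modifier "linen loom".
"linen loom" → head "loom", modifier "linen".
So the structure is [[lagoon [citadel shield]] [[linen loom] scribe]].

[[lagoon [citadel shield]] [[linen loom] scribe]]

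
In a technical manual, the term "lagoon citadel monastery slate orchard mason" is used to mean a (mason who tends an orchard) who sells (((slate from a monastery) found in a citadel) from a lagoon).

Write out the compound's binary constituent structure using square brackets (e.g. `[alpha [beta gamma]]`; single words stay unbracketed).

Overall it is a kind of mason (specifically "orchard mason"); the modifier is "lagoon citadel monastery slate".
Inside "lagoon citadel monastery slate": head "slate" (specifically "citadel monastery slate"), modifier "lagoon".
Inside "citadel monastery slate": head "slate" (specifically "monastery slate"), modifier "citadel".
Inside "monastery slate": head "slate", modifier "monastery".
Inside "orchard mason": head "mason", modifier "orchard".
Assembled: [[lagoon [citadel [monastery slate]]] [orchard mason]].

[[lagoon [citadel [monastery slate]]] [orchard mason]]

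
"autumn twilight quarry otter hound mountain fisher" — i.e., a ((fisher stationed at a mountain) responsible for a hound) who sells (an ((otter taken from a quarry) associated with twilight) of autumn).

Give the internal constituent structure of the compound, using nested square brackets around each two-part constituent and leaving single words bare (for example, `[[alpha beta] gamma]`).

Overall it is a kind of fisher (specifically "hound mountain fisher"); the modifier is "autumn twilight quarry otter".
Inside "autumn twilight quarry otter": head "otter" (specifically "twilight quarry otter"), modifier "autumn".
Inside "twilight quarry otter": head "otter" (specifically "quarry otter"), modifier "twilight".
Inside "quarry otter": head "otter", modifier "quarry".
Inside "hound mountain fisher": head "fisher" (specifically "mountain fisher"), modifier "hound".
Inside "mountain fisher": head "fisher", modifier "mountain".
So the structure is [[autumn [twilight [quarry otter]]] [hound [mountain fisher]]].

[[autumn [twilight [quarry otter]]] [hound [mountain fisher]]]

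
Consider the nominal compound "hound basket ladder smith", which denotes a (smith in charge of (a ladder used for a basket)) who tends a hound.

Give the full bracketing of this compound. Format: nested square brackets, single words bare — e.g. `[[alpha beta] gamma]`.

[hound [[basket ladder] smith]]

Overall it is a kind of smith (specifically "basket ladder smith"); the modifier is "hound".
"basket ladder smith" → head "smith", modifier "basket ladder".
"basket ladder" → head "ladder", modifier "basket".
Assembled: [hound [[basket ladder] smith]].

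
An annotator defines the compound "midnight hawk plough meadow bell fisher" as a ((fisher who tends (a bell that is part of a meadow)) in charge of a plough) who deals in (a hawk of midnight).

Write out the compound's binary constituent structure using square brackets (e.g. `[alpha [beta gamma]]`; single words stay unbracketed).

[[midnight hawk] [plough [[meadow bell] fisher]]]

At the top level: head "fisher" (specifically "plough meadow bell fisher"); modifier "midnight hawk".
Within "midnight hawk", the head is "hawk" and the modifier is "midnight".
Within "plough meadow bell fisher", the head is "fisher" (specifically "meadow bell fisher") and the modifier is "plough".
Within "meadow bell fisher", the head is "fisher" and the modifier is "meadow bell".
Within "meadow bell", the head is "bell" and the modifier is "meadow".
Assembled: [[midnight hawk] [plough [[meadow bell] fisher]]].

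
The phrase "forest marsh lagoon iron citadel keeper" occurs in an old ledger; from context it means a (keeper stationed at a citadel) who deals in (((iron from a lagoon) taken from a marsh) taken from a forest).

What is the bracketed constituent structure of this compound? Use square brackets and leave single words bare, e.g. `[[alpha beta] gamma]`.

[[forest [marsh [lagoon iron]]] [citadel keeper]]

At the top level: head "keeper" (specifically "citadel keeper"); modifier "forest marsh lagoon iron".
Within "forest marsh lagoon iron", the head is "iron" (specifically "marsh lagoon iron") and the modifier is "forest".
Within "marsh lagoon iron", the head is "iron" (specifically "lagoon iron") and the modifier is "marsh".
Within "lagoon iron", the head is "iron" and the modifier is "lagoon".
Within "citadel keeper", the head is "keeper" and the modifier is "citadel".
Assembled: [[forest [marsh [lagoon iron]]] [citadel keeper]].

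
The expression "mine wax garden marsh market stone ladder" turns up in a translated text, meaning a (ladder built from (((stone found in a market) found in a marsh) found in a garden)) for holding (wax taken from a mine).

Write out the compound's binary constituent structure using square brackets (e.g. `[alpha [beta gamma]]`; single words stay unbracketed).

At the top level: head "ladder" (specifically "garden marsh market stone ladder"); modifier "mine wax".
Inside "mine wax": head "wax", modifier "mine".
Inside "garden marsh market stone ladder": head "ladder", modifier "garden marsh market stone".
Inside "garden marsh market stone": head "stone" (specifically "marsh market stone"), modifier "garden".
Inside "marsh market stone": head "stone" (specifically "market stone"), modifier "marsh".
Inside "market stone": head "stone", modifier "market".
Assembled: [[mine wax] [[garden [marsh [market stone]]] ladder]].

[[mine wax] [[garden [marsh [market stone]]] ladder]]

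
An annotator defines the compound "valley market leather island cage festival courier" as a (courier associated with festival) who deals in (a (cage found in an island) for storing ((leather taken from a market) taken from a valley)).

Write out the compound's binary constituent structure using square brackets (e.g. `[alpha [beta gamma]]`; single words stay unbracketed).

At the top level: head "courier" (specifically "festival courier"); modifier "valley market leather island cage".
Inside "valley market leather island cage": head "cage" (specifically "island cage"), modifier "valley market leather".
Inside "valley market leather": head "leather" (specifically "market leather"), modifier "valley".
Inside "market leather": head "leather", modifier "market".
Inside "island cage": head "cage", modifier "island".
Inside "festival courier": head "courier", modifier "festival".
Assembled: [[[valley [market leather]] [island cage]] [festival courier]].

[[[valley [market leather]] [island cage]] [festival courier]]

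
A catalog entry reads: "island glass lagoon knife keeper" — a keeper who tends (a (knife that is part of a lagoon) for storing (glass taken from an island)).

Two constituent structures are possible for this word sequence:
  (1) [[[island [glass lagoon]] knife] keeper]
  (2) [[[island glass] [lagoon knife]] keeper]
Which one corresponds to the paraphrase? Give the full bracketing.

The paraphrase's head is the "keeper" part ("keeper"); its modifier is "island glass lagoon knife".
That top-level split, carried through the inner groups, gives [[[island glass] [lagoon knife]] keeper].

[[[island glass] [lagoon knife]] keeper]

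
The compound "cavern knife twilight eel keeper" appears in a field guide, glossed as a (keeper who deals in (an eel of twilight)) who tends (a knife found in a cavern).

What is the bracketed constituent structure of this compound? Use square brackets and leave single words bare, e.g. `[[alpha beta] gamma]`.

[[cavern knife] [[twilight eel] keeper]]

At the top level: head "keeper" (specifically "twilight eel keeper"); modifier "cavern knife".
Inside "cavern knife": head "knife", modifier "cavern".
Inside "twilight eel keeper": head "keeper", modifier "twilight eel".
Inside "twilight eel": head "eel", modifier "twilight".
Assembled: [[cavern knife] [[twilight eel] keeper]].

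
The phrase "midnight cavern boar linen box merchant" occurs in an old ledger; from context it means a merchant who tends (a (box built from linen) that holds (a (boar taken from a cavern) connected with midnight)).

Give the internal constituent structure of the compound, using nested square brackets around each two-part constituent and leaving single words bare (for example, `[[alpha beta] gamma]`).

At the top level: head "merchant"; modifier "midnight cavern boar linen box".
Within "midnight cavern boar linen box", the head is "box" (specifically "linen box") and the modifier is "midnight cavern boar".
Within "midnight cavern boar", the head is "boar" (specifically "cavern boar") and the modifier is "midnight".
Within "cavern boar", the head is "boar" and the modifier is "cavern".
Within "linen box", the head is "box" and the modifier is "linen".
Putting it together: [[[midnight [cavern boar]] [linen box]] merchant].

[[[midnight [cavern boar]] [linen box]] merchant]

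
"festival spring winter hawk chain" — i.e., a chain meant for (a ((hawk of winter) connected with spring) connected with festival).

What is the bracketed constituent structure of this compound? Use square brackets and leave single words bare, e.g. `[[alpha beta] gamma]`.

[[festival [spring [winter hawk]]] chain]

The outermost head in the paraphrase is "chain", modified by "festival spring winter hawk".
"festival spring winter hawk" → head "hawk" (specifically "spring winter hawk"), modifier "festival".
"spring winter hawk" → head "hawk" (specifically "winter hawk"), modifier "spring".
"winter hawk" → head "hawk", modifier "winter".
Putting it together: [[festival [spring [winter hawk]]] chain].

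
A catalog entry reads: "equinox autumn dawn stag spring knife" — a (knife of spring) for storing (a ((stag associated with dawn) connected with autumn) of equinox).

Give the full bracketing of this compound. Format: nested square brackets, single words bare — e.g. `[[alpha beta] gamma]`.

The outermost head in the paraphrase is "knife" (specifically "spring knife"), modified by "equinox autumn dawn stag".
Inside "equinox autumn dawn stag": head "stag" (specifically "autumn dawn stag"), modifier "equinox".
Inside "autumn dawn stag": head "stag" (specifically "dawn stag"), modifier "autumn".
Inside "dawn stag": head "stag", modifier "dawn".
Inside "spring knife": head "knife", modifier "spring".
Assembled: [[equinox [autumn [dawn stag]]] [spring knife]].

[[equinox [autumn [dawn stag]]] [spring knife]]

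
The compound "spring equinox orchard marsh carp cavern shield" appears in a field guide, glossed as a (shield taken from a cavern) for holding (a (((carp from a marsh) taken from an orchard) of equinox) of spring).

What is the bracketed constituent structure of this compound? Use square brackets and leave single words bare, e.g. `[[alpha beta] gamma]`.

[[spring [equinox [orchard [marsh carp]]]] [cavern shield]]

At the top level: head "shield" (specifically "cavern shield"); modifier "spring equinox orchard marsh carp".
"spring equinox orchard marsh carp" → head "carp" (specifically "equinox orchard marsh carp"), modifier "spring".
"equinox orchard marsh carp" → head "carp" (specifically "orchard marsh carp"), modifier "equinox".
"orchard marsh carp" → head "carp" (specifically "marsh carp"), modifier "orchard".
"marsh carp" → head "carp", modifier "marsh".
"cavern shield" → head "shield", modifier "cavern".
Putting it together: [[spring [equinox [orchard [marsh carp]]]] [cavern shield]].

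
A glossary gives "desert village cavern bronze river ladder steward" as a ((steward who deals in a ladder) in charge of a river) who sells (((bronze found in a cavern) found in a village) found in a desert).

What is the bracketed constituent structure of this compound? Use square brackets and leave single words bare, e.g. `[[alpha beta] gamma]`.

Whole compound: head "steward" (specifically "river ladder steward"), modifier "desert village cavern bronze".
Inside "desert village cavern bronze": head "bronze" (specifically "village cavern bronze"), modifier "desert".
Inside "village cavern bronze": head "bronze" (specifically "cavern bronze"), modifier "village".
Inside "cavern bronze": head "bronze", modifier "cavern".
Inside "river ladder steward": head "steward" (specifically "ladder steward"), modifier "river".
Inside "ladder steward": head "steward", modifier "ladder".
Putting it together: [[desert [village [cavern bronze]]] [river [ladder steward]]].

[[desert [village [cavern bronze]]] [river [ladder steward]]]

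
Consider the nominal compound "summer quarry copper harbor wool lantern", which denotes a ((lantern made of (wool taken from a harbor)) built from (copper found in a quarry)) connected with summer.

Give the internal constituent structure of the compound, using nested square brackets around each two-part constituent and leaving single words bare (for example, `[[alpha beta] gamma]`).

Whole compound: head "lantern" (specifically "quarry copper harbor wool lantern"), modifier "summer".
Within "quarry copper harbor wool lantern", the head is "lantern" (specifically "harbor wool lantern") and the modifier is "quarry copper".
Within "quarry copper", the head is "copper" and the modifier is "quarry".
Within "harbor wool lantern", the head is "lantern" and the modifier is "harbor wool".
Within "harbor wool", the head is "wool" and the modifier is "harbor".
Assembled: [summer [[quarry copper] [[harbor wool] lantern]]].

[summer [[quarry copper] [[harbor wool] lantern]]]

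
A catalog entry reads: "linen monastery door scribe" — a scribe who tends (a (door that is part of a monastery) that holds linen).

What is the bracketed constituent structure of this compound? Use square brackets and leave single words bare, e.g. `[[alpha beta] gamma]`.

Whole compound: head "scribe", modifier "linen monastery door".
"linen monastery door" → head "door" (specifically "monastery door"), modifier "linen".
"monastery door" → head "door", modifier "monastery".
Putting it together: [[linen [monastery door]] scribe].

[[linen [monastery door]] scribe]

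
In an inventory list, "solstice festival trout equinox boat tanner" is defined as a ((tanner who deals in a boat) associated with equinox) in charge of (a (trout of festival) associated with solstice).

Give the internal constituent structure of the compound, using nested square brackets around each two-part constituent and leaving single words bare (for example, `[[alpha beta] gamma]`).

Whole compound: head "tanner" (specifically "equinox boat tanner"), modifier "solstice festival trout".
Within "solstice festival trout", the head is "trout" (specifically "festival trout") and the modifier is "solstice".
Within "festival trout", the head is "trout" and the modifier is "festival".
Within "equinox boat tanner", the head is "tanner" (specifically "boat tanner") and the modifier is "equinox".
Within "boat tanner", the head is "tanner" and the modifier is "boat".
Putting it together: [[solstice [festival trout]] [equinox [boat tanner]]].

[[solstice [festival trout]] [equinox [boat tanner]]]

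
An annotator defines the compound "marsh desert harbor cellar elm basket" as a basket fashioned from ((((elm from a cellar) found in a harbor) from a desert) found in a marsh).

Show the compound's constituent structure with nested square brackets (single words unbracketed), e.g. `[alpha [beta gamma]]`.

[[marsh [desert [harbor [cellar elm]]]] basket]

Overall it is a kind of basket; the modifier is "marsh desert harbor cellar elm".
Inside "marsh desert harbor cellar elm": head "elm" (specifically "desert harbor cellar elm"), modifier "marsh".
Inside "desert harbor cellar elm": head "elm" (specifically "harbor cellar elm"), modifier "desert".
Inside "harbor cellar elm": head "elm" (specifically "cellar elm"), modifier "harbor".
Inside "cellar elm": head "elm", modifier "cellar".
Putting it together: [[marsh [desert [harbor [cellar elm]]]] basket].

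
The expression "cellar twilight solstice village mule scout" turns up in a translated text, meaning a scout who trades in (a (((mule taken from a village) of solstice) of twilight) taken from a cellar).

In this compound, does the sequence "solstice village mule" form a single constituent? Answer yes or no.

The paraphrase groups the words so that "solstice village mule" is one unit: it corresponds to a single parenthesized sub-phrase.
The full structure is [[cellar [twilight [solstice [village mule]]]] scout], in which [solstice village mule] is a constituent.

yes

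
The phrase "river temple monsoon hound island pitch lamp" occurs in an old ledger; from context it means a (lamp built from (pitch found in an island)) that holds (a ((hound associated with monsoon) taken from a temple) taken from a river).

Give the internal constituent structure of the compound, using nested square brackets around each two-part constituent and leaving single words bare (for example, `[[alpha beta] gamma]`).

[[river [temple [monsoon hound]]] [[island pitch] lamp]]

Overall it is a kind of lamp (specifically "island pitch lamp"); the modifier is "river temple monsoon hound".
Within "river temple monsoon hound", the head is "hound" (specifically "temple monsoon hound") and the modifier is "river".
Within "temple monsoon hound", the head is "hound" (specifically "monsoon hound") and the modifier is "temple".
Within "monsoon hound", the head is "hound" and the modifier is "monsoon".
Within "island pitch lamp", the head is "lamp" and the modifier is "island pitch".
Within "island pitch", the head is "pitch" and the modifier is "island".
So the structure is [[river [temple [monsoon hound]]] [[island pitch] lamp]].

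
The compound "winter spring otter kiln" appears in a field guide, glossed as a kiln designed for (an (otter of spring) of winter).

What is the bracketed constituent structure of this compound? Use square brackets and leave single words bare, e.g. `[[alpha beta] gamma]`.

The outermost head in the paraphrase is "kiln", modified by "winter spring otter".
Inside "winter spring otter": head "otter" (specifically "spring otter"), modifier "winter".
Inside "spring otter": head "otter", modifier "spring".
Putting it together: [[winter [spring otter]] kiln].

[[winter [spring otter]] kiln]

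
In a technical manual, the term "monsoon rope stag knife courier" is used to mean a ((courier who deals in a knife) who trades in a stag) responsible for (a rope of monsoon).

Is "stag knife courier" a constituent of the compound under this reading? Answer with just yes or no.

The paraphrase groups the words so that "stag knife courier" is one unit: it corresponds to a single parenthesized sub-phrase.
The full structure is [[monsoon rope] [stag [knife courier]]], in which [stag knife courier] is a constituent.

yes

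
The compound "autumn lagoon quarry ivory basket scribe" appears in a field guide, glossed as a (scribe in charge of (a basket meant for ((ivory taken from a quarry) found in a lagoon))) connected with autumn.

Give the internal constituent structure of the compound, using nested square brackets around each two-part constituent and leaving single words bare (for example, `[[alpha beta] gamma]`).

[autumn [[[lagoon [quarry ivory]] basket] scribe]]

The outermost head in the paraphrase is "scribe" (specifically "lagoon quarry ivory basket scribe"), modified by "autumn".
"lagoon quarry ivory basket scribe" → head "scribe", modifier "lagoon quarry ivory basket".
"lagoon quarry ivory basket" → head "basket", modifier "lagoon quarry ivory".
"lagoon quarry ivory" → head "ivory" (specifically "quarry ivory"), modifier "lagoon".
"quarry ivory" → head "ivory", modifier "quarry".
Putting it together: [autumn [[[lagoon [quarry ivory]] basket] scribe]].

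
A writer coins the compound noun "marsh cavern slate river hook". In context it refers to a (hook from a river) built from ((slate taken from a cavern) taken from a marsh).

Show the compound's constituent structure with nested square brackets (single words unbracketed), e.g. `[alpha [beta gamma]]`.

At the top level: head "hook" (specifically "river hook"); modifier "marsh cavern slate".
"marsh cavern slate" → head "slate" (specifically "cavern slate"), modifier "marsh".
"cavern slate" → head "slate", modifier "cavern".
"river hook" → head "hook", modifier "river".
Putting it together: [[marsh [cavern slate]] [river hook]].

[[marsh [cavern slate]] [river hook]]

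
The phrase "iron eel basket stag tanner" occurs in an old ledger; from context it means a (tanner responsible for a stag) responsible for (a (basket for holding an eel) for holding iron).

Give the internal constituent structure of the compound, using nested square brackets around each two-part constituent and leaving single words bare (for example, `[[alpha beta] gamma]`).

[[iron [eel basket]] [stag tanner]]

At the top level: head "tanner" (specifically "stag tanner"); modifier "iron eel basket".
"iron eel basket" → head "basket" (specifically "eel basket"), modifier "iron".
"eel basket" → head "basket", modifier "eel".
"stag tanner" → head "tanner", modifier "stag".
Assembled: [[iron [eel basket]] [stag tanner]].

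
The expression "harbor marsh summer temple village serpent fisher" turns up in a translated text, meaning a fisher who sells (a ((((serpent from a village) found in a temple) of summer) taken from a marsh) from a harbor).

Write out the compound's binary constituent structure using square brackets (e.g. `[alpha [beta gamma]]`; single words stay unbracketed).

[[harbor [marsh [summer [temple [village serpent]]]]] fisher]

Whole compound: head "fisher", modifier "harbor marsh summer temple village serpent".
"harbor marsh summer temple village serpent" → head "serpent" (specifically "marsh summer temple village serpent"), modifier "harbor".
"marsh summer temple village serpent" → head "serpent" (specifically "summer temple village serpent"), modifier "marsh".
"summer temple village serpent" → head "serpent" (specifically "temple village serpent"), modifier "summer".
"temple village serpent" → head "serpent" (specifically "village serpent"), modifier "temple".
"village serpent" → head "serpent", modifier "village".
So the structure is [[harbor [marsh [summer [temple [village serpent]]]]] fisher].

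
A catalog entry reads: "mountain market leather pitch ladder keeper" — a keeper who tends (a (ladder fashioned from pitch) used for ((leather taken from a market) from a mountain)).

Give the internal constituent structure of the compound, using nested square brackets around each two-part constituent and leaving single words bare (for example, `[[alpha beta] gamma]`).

[[[mountain [market leather]] [pitch ladder]] keeper]

Whole compound: head "keeper", modifier "mountain market leather pitch ladder".
Within "mountain market leather pitch ladder", the head is "ladder" (specifically "pitch ladder") and the modifier is "mountain market leather".
Within "mountain market leather", the head is "leather" (specifically "market leather") and the modifier is "mountain".
Within "market leather", the head is "leather" and the modifier is "market".
Within "pitch ladder", the head is "ladder" and the modifier is "pitch".
Putting it together: [[[mountain [market leather]] [pitch ladder]] keeper].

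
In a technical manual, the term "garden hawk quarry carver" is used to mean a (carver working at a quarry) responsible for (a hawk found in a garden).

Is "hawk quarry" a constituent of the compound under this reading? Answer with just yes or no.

no

The top-level split is [garden hawk] [quarry carver]; the full structure is [[garden hawk] [quarry carver]].
"hawk quarry" straddles a constituent boundary, so it is not a single unit.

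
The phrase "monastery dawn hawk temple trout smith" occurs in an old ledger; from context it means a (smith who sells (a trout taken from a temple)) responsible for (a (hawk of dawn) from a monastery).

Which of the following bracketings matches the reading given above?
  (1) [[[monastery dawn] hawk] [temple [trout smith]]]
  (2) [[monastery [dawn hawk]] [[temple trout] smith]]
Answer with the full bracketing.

The paraphrase's head is the "smith" part ("temple trout smith"); its modifier is "monastery dawn hawk".
That top-level split, carried through the inner groups, gives [[monastery [dawn hawk]] [[temple trout] smith]].

[[monastery [dawn hawk]] [[temple trout] smith]]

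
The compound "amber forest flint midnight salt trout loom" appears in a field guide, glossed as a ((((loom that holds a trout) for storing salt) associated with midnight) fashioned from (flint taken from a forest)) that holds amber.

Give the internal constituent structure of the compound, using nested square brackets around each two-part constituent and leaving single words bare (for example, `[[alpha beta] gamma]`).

Whole compound: head "loom" (specifically "forest flint midnight salt trout loom"), modifier "amber".
"forest flint midnight salt trout loom" → head "loom" (specifically "midnight salt trout loom"), modifier "forest flint".
"forest flint" → head "flint", modifier "forest".
"midnight salt trout loom" → head "loom" (specifically "salt trout loom"), modifier "midnight".
"salt trout loom" → head "loom" (specifically "trout loom"), modifier "salt".
"trout loom" → head "loom", modifier "trout".
Putting it together: [amber [[forest flint] [midnight [salt [trout loom]]]]].

[amber [[forest flint] [midnight [salt [trout loom]]]]]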